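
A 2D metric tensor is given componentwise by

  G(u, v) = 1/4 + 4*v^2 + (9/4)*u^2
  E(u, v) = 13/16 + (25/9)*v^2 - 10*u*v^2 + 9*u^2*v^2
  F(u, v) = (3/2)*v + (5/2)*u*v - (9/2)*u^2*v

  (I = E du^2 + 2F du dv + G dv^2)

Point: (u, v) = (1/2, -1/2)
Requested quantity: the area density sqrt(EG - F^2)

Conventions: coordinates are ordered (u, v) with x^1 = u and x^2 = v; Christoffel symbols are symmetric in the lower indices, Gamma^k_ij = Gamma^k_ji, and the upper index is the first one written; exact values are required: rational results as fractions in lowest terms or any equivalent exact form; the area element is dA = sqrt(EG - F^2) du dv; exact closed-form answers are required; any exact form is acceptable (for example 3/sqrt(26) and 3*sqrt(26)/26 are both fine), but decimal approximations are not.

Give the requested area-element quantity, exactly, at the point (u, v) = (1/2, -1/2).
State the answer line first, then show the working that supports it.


Answer: sqrt(EG - F^2) = sqrt(1901)/48

E = 59/72, F = -13/16, G = 29/16; EG - F^2 = 1901/2304


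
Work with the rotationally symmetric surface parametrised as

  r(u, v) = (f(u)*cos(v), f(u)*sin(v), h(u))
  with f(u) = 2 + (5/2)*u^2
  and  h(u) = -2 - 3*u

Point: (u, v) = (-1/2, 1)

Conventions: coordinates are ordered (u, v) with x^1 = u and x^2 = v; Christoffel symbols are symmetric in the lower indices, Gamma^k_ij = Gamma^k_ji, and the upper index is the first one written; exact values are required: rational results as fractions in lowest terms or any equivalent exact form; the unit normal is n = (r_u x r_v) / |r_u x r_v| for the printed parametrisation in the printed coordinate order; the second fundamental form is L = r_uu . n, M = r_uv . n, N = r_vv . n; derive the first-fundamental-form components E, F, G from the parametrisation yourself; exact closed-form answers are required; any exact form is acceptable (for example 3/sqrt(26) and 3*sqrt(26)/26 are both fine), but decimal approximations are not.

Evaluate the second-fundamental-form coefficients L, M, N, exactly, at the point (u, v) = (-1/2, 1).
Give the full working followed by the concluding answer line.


f = 21/8, f' = -5/2, f'' = 5, h' = -3, h'' = 0
E = 61/4, F = 0, G = 441/64; answer radicand W^2 = 61/4
unnormalised second-form numerators: l = 15, m = 0, n = -63/8; L = l/sqrt(61/4), and similarly M = m/sqrt(W^2), N = n/sqrt(W^2)

Answer: L = 30*sqrt(61)/61, M = 0, N = -63*sqrt(61)/244


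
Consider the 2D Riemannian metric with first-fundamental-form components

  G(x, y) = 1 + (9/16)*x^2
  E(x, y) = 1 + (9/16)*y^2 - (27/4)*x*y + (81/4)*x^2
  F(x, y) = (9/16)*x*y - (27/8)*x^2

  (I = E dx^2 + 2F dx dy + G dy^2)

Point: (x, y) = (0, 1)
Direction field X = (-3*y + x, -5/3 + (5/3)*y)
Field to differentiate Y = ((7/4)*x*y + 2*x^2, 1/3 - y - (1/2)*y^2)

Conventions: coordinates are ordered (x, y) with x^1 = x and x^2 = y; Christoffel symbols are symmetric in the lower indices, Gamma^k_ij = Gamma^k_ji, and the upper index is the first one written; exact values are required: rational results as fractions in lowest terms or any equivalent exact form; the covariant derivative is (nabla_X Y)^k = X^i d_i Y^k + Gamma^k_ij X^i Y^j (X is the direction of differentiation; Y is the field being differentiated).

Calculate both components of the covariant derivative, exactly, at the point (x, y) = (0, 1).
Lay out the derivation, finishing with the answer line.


E = 25/16, F = 0, G = 1 at the point
E_x = -27/4, E_y = 9/8, F_x = 9/16, F_y = 0, G_x = 0, G_y = 0
EG - F^2 = 25/16;  g^inv = (16/25) * [[1, 0], [0, 25/16]]
first-kind symbols [ij,l] = (1/2)(d_i g_jl + d_j g_il - d_l g_ij): [xx,x] = E_x/2 = -27/8, [xx,y] = F_x - E_y/2 = 0, [xy,x] = E_y/2 = 9/16, [xy,y] = G_x/2 = 0, [yy,x] = F_y - G_x/2 = 0, [yy,y] = G_y/2 = 0
Gamma^x_ij = (G*[ij,x] - F*[ij,y])/(EG - F^2), Gamma^y_ij = (E*[ij,y] - F*[ij,x])/(EG - F^2)
Gamma_xxx = -54/25, Gamma_xxy = 9/25, Gamma_xyy = 0, Gamma_yxx = 0, Gamma_yxy = 0, Gamma_yyy = 0
X = (-3, 0), Y = (0, -7/6) at the point

Answer: (nabla_X Y)^x = -399/100, (nabla_X Y)^y = 0


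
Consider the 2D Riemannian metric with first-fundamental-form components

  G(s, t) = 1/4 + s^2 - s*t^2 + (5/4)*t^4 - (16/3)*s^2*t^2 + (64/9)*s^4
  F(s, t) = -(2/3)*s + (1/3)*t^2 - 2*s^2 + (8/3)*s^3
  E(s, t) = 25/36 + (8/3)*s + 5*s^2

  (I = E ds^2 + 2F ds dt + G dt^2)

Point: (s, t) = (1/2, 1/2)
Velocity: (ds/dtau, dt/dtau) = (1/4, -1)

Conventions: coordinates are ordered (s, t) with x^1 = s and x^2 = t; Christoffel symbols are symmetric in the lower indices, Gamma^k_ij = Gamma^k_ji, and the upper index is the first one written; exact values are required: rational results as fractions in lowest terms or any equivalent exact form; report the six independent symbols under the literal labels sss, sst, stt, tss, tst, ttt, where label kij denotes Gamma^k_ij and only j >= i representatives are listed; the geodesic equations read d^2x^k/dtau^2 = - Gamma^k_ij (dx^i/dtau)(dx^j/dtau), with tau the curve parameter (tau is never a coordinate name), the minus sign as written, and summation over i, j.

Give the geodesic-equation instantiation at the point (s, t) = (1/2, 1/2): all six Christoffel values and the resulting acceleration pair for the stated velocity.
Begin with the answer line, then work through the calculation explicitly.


Answer: Gamma_sss = 3909/3475, Gamma_sst = 1284/3475, Gamma_stt = -7483/13900, Gamma_tss = -6096/17375, Gamma_tst = 50504/17375, Gamma_ttt = -25512/17375; accelerations (d^2s/dtau^2, d^2t/dtau^2) = (7259/11120, 10229/3475)

E = 59/18, F = -5/12, G = 325/576 at the point
E_s = 23/3, E_t = 0, F_s = -2/3, F_t = 1/3, G_s = 107/36, G_t = -29/24
EG - F^2 = 17375/10368;  g^inv = (10368/17375) * [[325/576, 5/12], [5/12, 59/18]]
first-kind symbols [ij,l] = (1/2)(d_i g_jl + d_j g_il - d_l g_ij): [ss,s] = E_s/2 = 23/6, [ss,t] = F_s - E_t/2 = -2/3, [st,s] = E_t/2 = 0, [st,t] = G_s/2 = 107/72, [tt,s] = F_t - G_s/2 = -83/72, [tt,t] = G_t/2 = -29/48
Gamma^s_ij = (G*[ij,s] - F*[ij,t])/(EG - F^2), Gamma^t_ij = (E*[ij,t] - F*[ij,s])/(EG - F^2)
Gamma_sss = 3909/3475, Gamma_sst = 1284/3475, Gamma_stt = -7483/13900, Gamma_tss = -6096/17375, Gamma_tst = 50504/17375, Gamma_ttt = -25512/17375
d^2s/dtau^2 = -(Gamma_sss*(1/4)^2 + 2*Gamma_sst*(1/4)*(-1) + Gamma_stt*(-1)^2) = 7259/11120
d^2t/dtau^2 = -(Gamma_tss*(1/4)^2 + 2*Gamma_tst*(1/4)*(-1) + Gamma_ttt*(-1)^2) = 10229/3475


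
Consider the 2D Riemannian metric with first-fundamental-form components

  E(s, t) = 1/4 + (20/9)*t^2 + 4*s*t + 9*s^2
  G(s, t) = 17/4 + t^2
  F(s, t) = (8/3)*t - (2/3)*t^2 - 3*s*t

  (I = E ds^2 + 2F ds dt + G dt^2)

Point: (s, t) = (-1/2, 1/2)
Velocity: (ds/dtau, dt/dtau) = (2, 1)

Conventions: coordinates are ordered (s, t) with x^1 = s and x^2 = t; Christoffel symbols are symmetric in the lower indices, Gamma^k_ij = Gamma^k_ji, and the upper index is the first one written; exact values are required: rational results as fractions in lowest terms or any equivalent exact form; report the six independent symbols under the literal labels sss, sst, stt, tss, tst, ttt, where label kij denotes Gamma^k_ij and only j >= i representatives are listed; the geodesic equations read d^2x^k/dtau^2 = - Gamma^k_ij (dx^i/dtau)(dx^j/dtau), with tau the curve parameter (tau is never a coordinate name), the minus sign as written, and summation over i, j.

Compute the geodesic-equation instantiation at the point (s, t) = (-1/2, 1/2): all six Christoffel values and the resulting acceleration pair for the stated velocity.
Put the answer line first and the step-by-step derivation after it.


Answer: Gamma_sss = -5470/2409, Gamma_sst = 72/803, Gamma_stt = 2130/803, Gamma_tss = 4402/7227, Gamma_tst = -92/2409, Gamma_ttt = -818/803; accelerations (d^2s/dtau^2, d^2t/dtau^2) = (14626/2409, -9142/7227)

E = 37/18, F = 23/12, G = 9/2 at the point
E_s = -7, E_t = 2/9, F_s = -3/2, F_t = 7/2, G_s = 0, G_t = 1
EG - F^2 = 803/144;  g^inv = (144/803) * [[9/2, -23/12], [-23/12, 37/18]]
first-kind symbols [ij,l] = (1/2)(d_i g_jl + d_j g_il - d_l g_ij): [ss,s] = E_s/2 = -7/2, [ss,t] = F_s - E_t/2 = -29/18, [st,s] = E_t/2 = 1/9, [st,t] = G_s/2 = 0, [tt,s] = F_t - G_s/2 = 7/2, [tt,t] = G_t/2 = 1/2
Gamma^s_ij = (G*[ij,s] - F*[ij,t])/(EG - F^2), Gamma^t_ij = (E*[ij,t] - F*[ij,s])/(EG - F^2)
Gamma_sss = -5470/2409, Gamma_sst = 72/803, Gamma_stt = 2130/803, Gamma_tss = 4402/7227, Gamma_tst = -92/2409, Gamma_ttt = -818/803
d^2s/dtau^2 = -(Gamma_sss*(2)^2 + 2*Gamma_sst*(2)*(1) + Gamma_stt*(1)^2) = 14626/2409
d^2t/dtau^2 = -(Gamma_tss*(2)^2 + 2*Gamma_tst*(2)*(1) + Gamma_ttt*(1)^2) = -9142/7227


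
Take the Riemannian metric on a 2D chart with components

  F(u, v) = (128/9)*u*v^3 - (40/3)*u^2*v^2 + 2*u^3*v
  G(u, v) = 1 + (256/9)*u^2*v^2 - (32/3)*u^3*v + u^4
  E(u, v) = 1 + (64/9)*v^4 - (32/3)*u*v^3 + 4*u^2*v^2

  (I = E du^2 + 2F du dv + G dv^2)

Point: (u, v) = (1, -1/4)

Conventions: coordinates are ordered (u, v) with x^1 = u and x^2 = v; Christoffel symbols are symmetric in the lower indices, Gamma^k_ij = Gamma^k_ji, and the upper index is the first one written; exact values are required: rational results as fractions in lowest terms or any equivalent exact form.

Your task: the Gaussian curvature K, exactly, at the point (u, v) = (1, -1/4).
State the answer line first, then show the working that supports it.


Answer: K = -171/961

E = 13/9, F = -14/9, G = 58/9, EG - F^2 = 62/9 at the point
E_u = 2/3, E_v = -40/9, F_u = -61/18, F_v = 34/3, G_u = 140/9, G_v = -224/9
E_vv = 88/3, F_uv = 22, G_uu = 284/9
Apply the Brioschi formula K = (det M1 - det M2)/(EG - F^2)^2 over the derivative matrices of E, F, G.
M1 = [[-E_vv/2 + F_uv - G_uu/2, E_u/2, F_u - E_v/2], [F_v - G_u/2, E, F], [G_v/2, F, G]] = [[-76/9, 1/3, -7/6], [32/9, 13/9, -14/9], [-112/9, -14/9, 58/9]]; det M1 = -5984/81
M2 = [[0, E_v/2, G_u/2], [E_v/2, E, F], [G_u/2, F, G]] = [[0, -20/9, 70/9], [-20/9, 13/9, -14/9], [70/9, -14/9, 58/9]]; det M2 = -5300/81
det M1 - det M2 = -76/9; K = -76/9 / (62/9)^2 = -171/961


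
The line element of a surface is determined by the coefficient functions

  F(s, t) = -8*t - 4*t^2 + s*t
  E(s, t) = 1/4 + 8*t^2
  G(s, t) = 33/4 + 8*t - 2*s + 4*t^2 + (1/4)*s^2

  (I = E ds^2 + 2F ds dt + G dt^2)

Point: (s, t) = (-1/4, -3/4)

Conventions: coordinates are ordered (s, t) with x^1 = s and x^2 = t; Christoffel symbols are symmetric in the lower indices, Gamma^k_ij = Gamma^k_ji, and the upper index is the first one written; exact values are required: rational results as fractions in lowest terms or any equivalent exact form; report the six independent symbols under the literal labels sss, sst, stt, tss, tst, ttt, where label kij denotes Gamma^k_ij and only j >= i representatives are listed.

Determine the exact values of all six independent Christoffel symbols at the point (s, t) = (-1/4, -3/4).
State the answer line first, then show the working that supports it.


Answer: Gamma_sss = -882/355, Gamma_sst = -2211/710, Gamma_stt = -3377/2840, Gamma_tss = 1064/355, Gamma_tst = 2378/1065, Gamma_ttt = 2413/2130

E = 19/4, F = 63/16, G = 321/64 at the point
E_s = 0, E_t = -12, F_s = -3/4, F_t = -9/4, G_s = -17/8, G_t = 2
EG - F^2 = 1065/128;  g^inv = (128/1065) * [[321/64, -63/16], [-63/16, 19/4]]
first-kind symbols [ij,l] = (1/2)(d_i g_jl + d_j g_il - d_l g_ij): [ss,s] = E_s/2 = 0, [ss,t] = F_s - E_t/2 = 21/4, [st,s] = E_t/2 = -6, [st,t] = G_s/2 = -17/16, [tt,s] = F_t - G_s/2 = -19/16, [tt,t] = G_t/2 = 1
Gamma^s_ij = (G*[ij,s] - F*[ij,t])/(EG - F^2), Gamma^t_ij = (E*[ij,t] - F*[ij,s])/(EG - F^2)


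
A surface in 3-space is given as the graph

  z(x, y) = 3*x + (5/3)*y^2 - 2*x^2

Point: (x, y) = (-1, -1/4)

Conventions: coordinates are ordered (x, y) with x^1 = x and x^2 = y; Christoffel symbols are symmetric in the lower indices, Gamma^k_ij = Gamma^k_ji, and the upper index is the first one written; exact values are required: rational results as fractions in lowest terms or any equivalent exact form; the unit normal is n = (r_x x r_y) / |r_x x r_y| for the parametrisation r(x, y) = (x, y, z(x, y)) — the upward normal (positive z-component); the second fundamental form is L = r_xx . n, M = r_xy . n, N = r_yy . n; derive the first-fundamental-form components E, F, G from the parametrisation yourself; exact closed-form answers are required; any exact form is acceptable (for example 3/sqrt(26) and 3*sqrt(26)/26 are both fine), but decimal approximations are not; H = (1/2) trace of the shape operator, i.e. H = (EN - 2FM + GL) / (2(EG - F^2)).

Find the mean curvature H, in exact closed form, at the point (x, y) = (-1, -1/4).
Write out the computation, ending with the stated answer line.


z_x = 7, z_y = -5/6, z_xx = -4, z_xy = 0, z_yy = 10/3
E = 50, F = -35/6, G = 61/36; answer radicand W^2 = 1825/36
unnormalised second-form numerators: l = -4, m = 0, n = 10/3; L = l/sqrt(1825/36), and similarly M = m/sqrt(W^2), N = n/sqrt(W^2)
H = (E*n - 2*F*m + G*l) / (2*(EG - F^2)*sqrt(W^2)); E*n - 2*F*m + G*l = 1439/9, EG - F^2 = 1825/36, so H = (2878/1825)/sqrt(1825/36)

Answer: H = 17268*sqrt(73)/666125


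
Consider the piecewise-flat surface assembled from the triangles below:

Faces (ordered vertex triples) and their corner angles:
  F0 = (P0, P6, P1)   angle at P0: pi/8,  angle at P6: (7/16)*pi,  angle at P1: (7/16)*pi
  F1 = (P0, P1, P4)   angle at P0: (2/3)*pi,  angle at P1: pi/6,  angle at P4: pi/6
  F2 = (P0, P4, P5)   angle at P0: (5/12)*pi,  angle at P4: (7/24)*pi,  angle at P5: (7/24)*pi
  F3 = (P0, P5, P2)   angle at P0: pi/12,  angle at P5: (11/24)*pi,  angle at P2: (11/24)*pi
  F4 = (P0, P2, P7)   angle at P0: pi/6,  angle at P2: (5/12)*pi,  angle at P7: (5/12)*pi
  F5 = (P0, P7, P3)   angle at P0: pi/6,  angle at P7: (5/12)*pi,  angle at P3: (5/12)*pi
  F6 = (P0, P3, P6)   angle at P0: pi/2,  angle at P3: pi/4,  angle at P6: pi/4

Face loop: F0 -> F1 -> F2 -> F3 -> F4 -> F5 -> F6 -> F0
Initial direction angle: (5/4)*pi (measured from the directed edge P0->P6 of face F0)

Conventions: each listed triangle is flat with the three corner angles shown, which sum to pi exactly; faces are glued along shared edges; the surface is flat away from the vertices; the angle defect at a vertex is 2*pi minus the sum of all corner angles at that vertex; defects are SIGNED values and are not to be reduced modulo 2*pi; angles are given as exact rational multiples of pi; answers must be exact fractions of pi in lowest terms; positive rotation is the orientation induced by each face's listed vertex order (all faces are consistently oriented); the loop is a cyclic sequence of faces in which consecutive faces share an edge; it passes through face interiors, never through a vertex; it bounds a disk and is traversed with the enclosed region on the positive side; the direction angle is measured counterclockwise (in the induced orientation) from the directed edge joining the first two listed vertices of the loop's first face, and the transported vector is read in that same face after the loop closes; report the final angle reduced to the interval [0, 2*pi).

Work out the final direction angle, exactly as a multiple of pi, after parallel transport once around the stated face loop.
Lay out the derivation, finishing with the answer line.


enclosed vertex P0: corner angles sum to (17/8)*pi, defect = 2*pi - (17/8)*pi = -pi/8
adding the enclosed defects to the starting angle (mod 2*pi, induced orientation) gives the holonomy
final angle = (5/4)*pi - pi/8 = (9/8)*pi (mod 2*pi)

Answer: final direction angle = (9/8)*pi


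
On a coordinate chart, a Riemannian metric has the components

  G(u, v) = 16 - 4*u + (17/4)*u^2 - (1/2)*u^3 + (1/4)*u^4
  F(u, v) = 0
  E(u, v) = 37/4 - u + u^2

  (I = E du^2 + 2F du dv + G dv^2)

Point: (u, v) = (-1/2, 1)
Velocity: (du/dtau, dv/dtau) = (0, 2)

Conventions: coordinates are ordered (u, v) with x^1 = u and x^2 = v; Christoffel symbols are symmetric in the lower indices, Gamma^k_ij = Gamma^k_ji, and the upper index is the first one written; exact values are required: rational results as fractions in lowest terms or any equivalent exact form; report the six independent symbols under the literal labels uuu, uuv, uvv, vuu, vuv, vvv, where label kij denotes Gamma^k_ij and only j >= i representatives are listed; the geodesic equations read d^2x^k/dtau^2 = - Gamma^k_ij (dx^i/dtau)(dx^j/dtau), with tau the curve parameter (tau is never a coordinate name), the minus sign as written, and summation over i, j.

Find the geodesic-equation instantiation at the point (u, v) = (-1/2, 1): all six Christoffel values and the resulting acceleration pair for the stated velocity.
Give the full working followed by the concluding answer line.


E = 10, F = 0, G = 1225/64 at the point
E_u = -2, E_v = 0, F_u = 0, F_v = 0, G_u = -35/4, G_v = 0
EG - F^2 = 6125/32;  g^inv = (32/6125) * [[1225/64, 0], [0, 10]]
first-kind symbols [ij,l] = (1/2)(d_i g_jl + d_j g_il - d_l g_ij): [uu,u] = E_u/2 = -1, [uu,v] = F_u - E_v/2 = 0, [uv,u] = E_v/2 = 0, [uv,v] = G_u/2 = -35/8, [vv,u] = F_v - G_u/2 = 35/8, [vv,v] = G_v/2 = 0
Gamma^u_ij = (G*[ij,u] - F*[ij,v])/(EG - F^2), Gamma^v_ij = (E*[ij,v] - F*[ij,u])/(EG - F^2)
Gamma_uuu = -1/10, Gamma_uuv = 0, Gamma_uvv = 7/16, Gamma_vuu = 0, Gamma_vuv = -8/35, Gamma_vvv = 0
d^2u/dtau^2 = -(Gamma_uuu*(0)^2 + 2*Gamma_uuv*(0)*(2) + Gamma_uvv*(2)^2) = -7/4
d^2v/dtau^2 = -(Gamma_vuu*(0)^2 + 2*Gamma_vuv*(0)*(2) + Gamma_vvv*(2)^2) = 0

Answer: Gamma_uuu = -1/10, Gamma_uuv = 0, Gamma_uvv = 7/16, Gamma_vuu = 0, Gamma_vuv = -8/35, Gamma_vvv = 0; accelerations (d^2u/dtau^2, d^2v/dtau^2) = (-7/4, 0)


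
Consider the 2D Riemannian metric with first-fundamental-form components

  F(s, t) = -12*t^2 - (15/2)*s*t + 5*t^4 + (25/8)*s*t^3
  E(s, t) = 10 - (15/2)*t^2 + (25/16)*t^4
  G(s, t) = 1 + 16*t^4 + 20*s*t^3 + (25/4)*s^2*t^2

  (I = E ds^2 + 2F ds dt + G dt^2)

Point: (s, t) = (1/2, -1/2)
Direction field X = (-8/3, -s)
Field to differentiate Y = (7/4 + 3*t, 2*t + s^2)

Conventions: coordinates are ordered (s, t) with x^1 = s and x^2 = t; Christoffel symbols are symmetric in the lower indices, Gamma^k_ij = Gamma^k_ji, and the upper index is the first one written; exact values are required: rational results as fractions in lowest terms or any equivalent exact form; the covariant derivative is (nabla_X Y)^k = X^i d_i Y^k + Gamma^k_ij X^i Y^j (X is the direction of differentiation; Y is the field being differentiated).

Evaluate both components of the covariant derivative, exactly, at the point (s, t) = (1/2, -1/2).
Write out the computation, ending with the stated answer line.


E = 2105/256, F = -129/128, G = 73/64 at the point
E_s = 0, E_t = 215/32, F_s = 215/64, F_t = 443/64, G_s = -15/16, G_t = -33/16
EG - F^2 = 2141/256;  g^inv = (256/2141) * [[73/64, 129/128], [129/128, 2105/256]]
first-kind symbols [ij,l] = (1/2)(d_i g_jl + d_j g_il - d_l g_ij): [ss,s] = E_s/2 = 0, [ss,t] = F_s - E_t/2 = 0, [st,s] = E_t/2 = 215/64, [st,t] = G_s/2 = -15/32, [tt,s] = F_t - G_s/2 = 473/64, [tt,t] = G_t/2 = -33/32
Gamma^s_ij = (G*[ij,s] - F*[ij,t])/(EG - F^2), Gamma^t_ij = (E*[ij,t] - F*[ij,s])/(EG - F^2)
Gamma_sss = 0, Gamma_sst = 860/2141, Gamma_stt = 1892/2141, Gamma_tss = 0, Gamma_tst = -120/2141, Gamma_ttt = -264/2141
X = (-8/3, -1/2), Y = (1/4, -3/4) at the point

Answer: (nabla_X Y)^s = -1779/4282, (nabla_X Y)^t = -24523/6423


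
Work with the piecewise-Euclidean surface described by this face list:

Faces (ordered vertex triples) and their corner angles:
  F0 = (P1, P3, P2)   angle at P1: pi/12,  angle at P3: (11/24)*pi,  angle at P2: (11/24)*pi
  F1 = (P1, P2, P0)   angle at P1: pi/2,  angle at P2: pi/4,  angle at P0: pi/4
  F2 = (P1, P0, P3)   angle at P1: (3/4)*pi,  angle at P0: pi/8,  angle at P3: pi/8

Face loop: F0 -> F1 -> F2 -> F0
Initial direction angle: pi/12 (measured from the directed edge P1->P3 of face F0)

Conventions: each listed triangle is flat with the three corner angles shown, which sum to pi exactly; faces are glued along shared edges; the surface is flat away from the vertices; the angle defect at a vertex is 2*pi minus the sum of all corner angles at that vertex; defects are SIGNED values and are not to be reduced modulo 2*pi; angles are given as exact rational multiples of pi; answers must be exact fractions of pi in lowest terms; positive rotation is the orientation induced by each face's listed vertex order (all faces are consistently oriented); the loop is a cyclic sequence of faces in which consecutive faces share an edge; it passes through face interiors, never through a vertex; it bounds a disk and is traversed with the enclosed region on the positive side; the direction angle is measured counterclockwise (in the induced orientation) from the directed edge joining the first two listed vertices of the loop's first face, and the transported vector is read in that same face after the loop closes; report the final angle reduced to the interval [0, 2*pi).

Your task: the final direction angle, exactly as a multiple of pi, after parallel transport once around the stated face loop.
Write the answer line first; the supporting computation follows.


Answer: final direction angle = (3/4)*pi

enclosed vertex P1: corner angles sum to (4/3)*pi, defect = 2*pi - (4/3)*pi = (2/3)*pi
adding the enclosed defects to the starting angle (mod 2*pi, induced orientation) gives the holonomy
final angle = pi/12 + (2/3)*pi = (3/4)*pi (mod 2*pi)


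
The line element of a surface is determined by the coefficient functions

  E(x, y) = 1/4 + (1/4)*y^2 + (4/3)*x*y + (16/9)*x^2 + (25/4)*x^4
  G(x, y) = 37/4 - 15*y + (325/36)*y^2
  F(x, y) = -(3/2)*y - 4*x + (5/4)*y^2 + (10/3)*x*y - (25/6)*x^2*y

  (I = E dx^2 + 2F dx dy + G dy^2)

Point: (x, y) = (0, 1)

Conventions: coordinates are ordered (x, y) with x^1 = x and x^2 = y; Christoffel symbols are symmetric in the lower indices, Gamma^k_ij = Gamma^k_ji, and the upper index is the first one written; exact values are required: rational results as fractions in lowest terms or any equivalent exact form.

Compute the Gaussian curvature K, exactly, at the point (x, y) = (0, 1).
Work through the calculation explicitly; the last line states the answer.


E = 1/2, F = -1/4, G = 59/18, EG - F^2 = 227/144 at the point
E_x = 4/3, E_y = 1/2, F_x = -2/3, F_y = 1, G_x = 0, G_y = 55/18
E_yy = 1/2, F_xy = 10/3, G_xx = 0
Compute both Brioschi determinants and normalise by (EG - F^2)^2.
M1 = [[-E_yy/2 + F_xy - G_xx/2, E_x/2, F_x - E_y/2], [F_y - G_x/2, E, F], [G_y/2, F, G]] = [[37/12, 2/3, -11/12], [1, 1/2, -1/4], [55/36, -1/4, 59/18]]; det M1 = 5789/1728
M2 = [[0, E_y/2, G_x/2], [E_y/2, E, F], [G_x/2, F, G]] = [[0, 1/4, 0], [1/4, 1/2, -1/4], [0, -1/4, 59/18]]; det M2 = -59/288
det M1 - det M2 = 6143/1728; K = 6143/1728 / (227/144)^2 = 73716/51529

Answer: K = 73716/51529


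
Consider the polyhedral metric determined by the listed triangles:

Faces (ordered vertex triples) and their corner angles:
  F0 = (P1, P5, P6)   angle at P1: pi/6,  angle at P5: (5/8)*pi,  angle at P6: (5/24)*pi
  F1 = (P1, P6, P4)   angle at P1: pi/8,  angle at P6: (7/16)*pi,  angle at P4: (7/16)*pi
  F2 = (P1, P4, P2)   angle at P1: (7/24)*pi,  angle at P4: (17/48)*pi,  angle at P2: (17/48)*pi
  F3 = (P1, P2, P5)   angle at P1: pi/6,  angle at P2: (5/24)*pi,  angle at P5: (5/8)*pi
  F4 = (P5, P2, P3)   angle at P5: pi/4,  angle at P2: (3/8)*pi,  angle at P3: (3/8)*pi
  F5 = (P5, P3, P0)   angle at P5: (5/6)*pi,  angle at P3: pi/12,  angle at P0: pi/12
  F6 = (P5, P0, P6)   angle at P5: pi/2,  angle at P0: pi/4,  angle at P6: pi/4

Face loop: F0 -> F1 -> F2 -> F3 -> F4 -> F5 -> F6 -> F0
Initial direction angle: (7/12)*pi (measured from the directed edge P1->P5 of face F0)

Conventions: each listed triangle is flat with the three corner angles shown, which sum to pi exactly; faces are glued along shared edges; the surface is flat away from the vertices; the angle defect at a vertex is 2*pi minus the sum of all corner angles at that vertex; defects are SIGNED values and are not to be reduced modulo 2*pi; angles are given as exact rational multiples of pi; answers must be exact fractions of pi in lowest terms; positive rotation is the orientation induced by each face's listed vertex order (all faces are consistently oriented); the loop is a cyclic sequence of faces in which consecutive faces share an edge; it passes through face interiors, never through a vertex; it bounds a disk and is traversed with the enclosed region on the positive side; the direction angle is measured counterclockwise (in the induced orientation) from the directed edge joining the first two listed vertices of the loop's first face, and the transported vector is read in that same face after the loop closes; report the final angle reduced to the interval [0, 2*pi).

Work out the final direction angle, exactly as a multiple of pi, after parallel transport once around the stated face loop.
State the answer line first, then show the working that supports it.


Answer: final direction angle = pi

enclosed vertex P1: corner angles sum to (3/4)*pi, defect = 2*pi - (3/4)*pi = (5/4)*pi
enclosed vertex P5: corner angles sum to (17/6)*pi, defect = 2*pi - (17/6)*pi = (-5/6)*pi
the final direction is the initial angle plus the enclosed defects, taken mod 2*pi in the induced orientation
final angle = (7/12)*pi + (5/12)*pi = pi (mod 2*pi)


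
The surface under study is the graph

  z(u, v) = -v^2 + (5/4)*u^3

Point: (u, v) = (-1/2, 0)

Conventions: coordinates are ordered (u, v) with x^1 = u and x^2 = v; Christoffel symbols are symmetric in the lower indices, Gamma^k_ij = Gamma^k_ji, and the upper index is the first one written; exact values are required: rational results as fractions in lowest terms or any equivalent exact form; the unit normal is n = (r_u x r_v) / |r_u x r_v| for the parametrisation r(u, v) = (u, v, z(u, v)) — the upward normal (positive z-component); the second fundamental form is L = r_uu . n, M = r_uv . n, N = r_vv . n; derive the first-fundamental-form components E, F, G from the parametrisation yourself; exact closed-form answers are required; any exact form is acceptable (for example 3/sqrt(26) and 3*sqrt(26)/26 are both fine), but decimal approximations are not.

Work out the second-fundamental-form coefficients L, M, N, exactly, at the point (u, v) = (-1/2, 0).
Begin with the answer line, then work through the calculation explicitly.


Answer: L = -60*sqrt(481)/481, M = 0, N = -32*sqrt(481)/481

z_u = 15/16, z_v = 0, z_uu = -15/4, z_uv = 0, z_vv = -2
E = 481/256, F = 0, G = 1; answer radicand W^2 = 481/256
unnormalised second-form numerators: l = -15/4, m = 0, n = -2; L = l/sqrt(481/256), and similarly M = m/sqrt(W^2), N = n/sqrt(W^2)


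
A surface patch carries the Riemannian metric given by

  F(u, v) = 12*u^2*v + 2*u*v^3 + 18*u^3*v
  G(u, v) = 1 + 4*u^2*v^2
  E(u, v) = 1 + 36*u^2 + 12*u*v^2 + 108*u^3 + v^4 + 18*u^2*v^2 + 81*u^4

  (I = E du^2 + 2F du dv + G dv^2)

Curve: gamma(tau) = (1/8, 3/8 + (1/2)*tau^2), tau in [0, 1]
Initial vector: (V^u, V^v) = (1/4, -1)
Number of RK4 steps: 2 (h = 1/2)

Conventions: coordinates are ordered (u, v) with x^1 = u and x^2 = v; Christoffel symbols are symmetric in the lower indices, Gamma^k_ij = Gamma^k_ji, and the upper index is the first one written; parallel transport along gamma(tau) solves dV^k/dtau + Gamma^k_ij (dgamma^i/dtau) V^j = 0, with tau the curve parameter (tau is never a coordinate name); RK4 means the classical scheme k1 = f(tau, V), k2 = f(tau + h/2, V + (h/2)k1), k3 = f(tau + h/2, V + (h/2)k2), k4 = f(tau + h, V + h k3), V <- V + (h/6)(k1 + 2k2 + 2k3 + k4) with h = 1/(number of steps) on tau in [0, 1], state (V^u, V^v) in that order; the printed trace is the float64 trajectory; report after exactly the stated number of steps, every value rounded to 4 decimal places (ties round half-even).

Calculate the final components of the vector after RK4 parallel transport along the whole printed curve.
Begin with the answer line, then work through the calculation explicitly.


Answer: V^u = 0.2367, V^v = -1.0018

gamma'(tau) = (0, tau); f(tau, V)^k = -Gamma^k_ij(gamma(tau)) gamma'^i(tau) V^j; h = 1/2; intermediate values shown to 6 dp
curve data and Christoffel symbols at the stage parameters:
  tau = 0.000000: gamma = (0.125000, 0.375000), gamma' = (0.000000, 0.000000); Gamma_uuu = 4.105561, Gamma_uuv = 0.373233, Gamma_uvv = 0.124411, Gamma_vuu = 0.373233, Gamma_vuv = 0.033930, Gamma_vvv = 0.011310
  tau = 0.250000: gamma = (0.125000, 0.406250), gamma' = (0.000000, 0.250000); Gamma_uuu = 4.098959, Gamma_uuv = 0.403685, Gamma_uvv = 0.124211, Gamma_vuu = 0.394349, Gamma_vuv = 0.038837, Gamma_vvv = 0.011950
  tau = 0.500000: gamma = (0.125000, 0.500000), gamma' = (0.000000, 0.500000); Gamma_uuu = 4.061966, Gamma_uuv = 0.492360, Gamma_uvv = 0.123090, Gamma_vuu = 0.445147, Gamma_vuv = 0.053957, Gamma_vvv = 0.013489
  tau = 0.750000: gamma = (0.125000, 0.656250), gamma' = (0.000000, 0.750000); Gamma_uuu = 3.931385, Gamma_uuv = 0.625448, Gamma_uvv = 0.119133, Gamma_vuu = 0.488154, Gamma_vuv = 0.077661, Gamma_vvv = 0.014793
  tau = 1.000000: gamma = (0.125000, 0.875000), gamma' = (0.000000, 1.000000); Gamma_uuu = 3.604328, Gamma_uuv = 0.764554, Gamma_uvv = 0.109222, Gamma_vuu = 0.476043, Gamma_vuv = 0.100979, Gamma_vvv = 0.014426
step 0: V^u = 0.2500, V^v = -1.0000
step 1: k1 = (0.000000, 0.000000), k2 = (0.005822, 0.000560), k3 = (0.005671, 0.000546), k4 = (-0.000715, -0.000078); V <- V + (h/6)(k1 + 2k2 + 2k3 + k4): V^u = 0.2519, V^v = -0.9998
step 2: k1 = (-0.000468, -0.000051), k2 = (-0.028752, -0.003570), k3 = (-0.025357, -0.003149), k4 = (-0.073490, -0.009706); V <- V + (h/6)(k1 + 2k2 + 2k3 + k4): V^u = 0.2367, V^v = -1.0018


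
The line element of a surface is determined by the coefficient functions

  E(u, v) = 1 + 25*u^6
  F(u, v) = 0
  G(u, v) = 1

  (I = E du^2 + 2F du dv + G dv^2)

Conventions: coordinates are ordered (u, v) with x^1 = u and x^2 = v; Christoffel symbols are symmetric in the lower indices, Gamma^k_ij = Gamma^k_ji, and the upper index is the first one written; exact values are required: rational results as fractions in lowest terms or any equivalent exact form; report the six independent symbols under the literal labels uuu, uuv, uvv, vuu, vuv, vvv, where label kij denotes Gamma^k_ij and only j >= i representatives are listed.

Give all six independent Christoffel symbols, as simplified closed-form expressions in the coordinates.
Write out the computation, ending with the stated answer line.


E = 1 + 25*u^6; F = 0; G = 1
Gamma^k_ij = (1/2) g^{kl} (d_i g_jl + d_j g_il - d_l g_ij), with g^inv = (1/(EG-F^2)) [[G, -F], [-F, E]]
first partials: E_u = 150*u^5, E_v = 0, F_u = 0, F_v = 0, G_u = 0, G_v = 0
D = EG - F^2 = 1 + 25*u^6
expanded: Gamma^u_uu = (G E_u - 2F F_u + F E_v)/(2D), Gamma^u_uv = (G E_v - F G_u)/(2D), Gamma^u_vv = (2G F_v - G G_u - F G_v)/(2D), Gamma^v_uu = (2E F_u - E E_v - F E_u)/(2D), Gamma^v_uv = (E G_u - F E_v)/(2D), Gamma^v_vv = (E G_v - 2F F_v + F G_u)/(2D); substitute and cancel common factors

Answer: Gamma_uuu = 75*u^5/(25*u^6 + 1), Gamma_uuv = 0, Gamma_uvv = 0, Gamma_vuu = 0, Gamma_vuv = 0, Gamma_vvv = 0


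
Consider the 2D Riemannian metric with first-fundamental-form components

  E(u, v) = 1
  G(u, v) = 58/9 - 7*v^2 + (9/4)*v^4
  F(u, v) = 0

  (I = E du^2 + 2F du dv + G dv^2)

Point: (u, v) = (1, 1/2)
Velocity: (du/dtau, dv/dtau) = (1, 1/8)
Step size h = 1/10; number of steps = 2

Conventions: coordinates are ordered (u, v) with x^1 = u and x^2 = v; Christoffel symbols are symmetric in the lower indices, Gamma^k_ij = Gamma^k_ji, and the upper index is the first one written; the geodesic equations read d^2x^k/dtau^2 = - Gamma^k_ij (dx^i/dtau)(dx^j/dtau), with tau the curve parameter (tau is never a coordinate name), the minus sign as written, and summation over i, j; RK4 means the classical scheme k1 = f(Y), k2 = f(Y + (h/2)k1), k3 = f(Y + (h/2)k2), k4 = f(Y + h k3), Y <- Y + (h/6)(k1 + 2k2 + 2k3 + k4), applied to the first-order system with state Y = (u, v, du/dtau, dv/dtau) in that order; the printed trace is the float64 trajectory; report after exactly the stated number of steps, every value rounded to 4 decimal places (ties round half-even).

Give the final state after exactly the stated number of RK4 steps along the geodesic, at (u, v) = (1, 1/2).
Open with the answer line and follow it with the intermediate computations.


Answer: u = 1.2000, v = 0.5252, du/dtau = 1.0000, dv/dtau = 0.1270

f(Y) = (du/dtau, dv/dtau, -Gamma^u_ij Y'^i Y'^j, -Gamma^v_ij Y'^i Y'^j) with the Gammas evaluated at the stage position; h = 0.100000; intermediate values shown to 6 dp
step 0: u = 1.0000, v = 0.5000, du/dtau = 1.0000, dv/dtau = 0.1250
step 1:
  k1: at (u, v) = (1.000000, 0.500000), (du/dtau, dv/dtau) = (1.000000, 0.125000); Gamma_uuu = 0.000000, Gamma_uuv = 0.000000, Gamma_uvv = 0.000000, Gamma_vuu = 0.000000, Gamma_vuv = 0.000000, Gamma_vvv = -0.607540; k1 = (1.000000, 0.125000, 0.000000, 0.009493)
  k2: at (u, v) = (1.050000, 0.506250), (du/dtau, dv/dtau) = (1.000000, 0.125475); Gamma_uuu = 0.000000, Gamma_uuv = 0.000000, Gamma_uvv = 0.000000, Gamma_vuu = 0.000000, Gamma_vuv = 0.000000, Gamma_vvv = -0.616874; k2 = (1.000000, 0.125475, 0.000000, 0.009712)
  k3: at (u, v) = (1.050000, 0.506274), (du/dtau, dv/dtau) = (1.000000, 0.125486); Gamma_uuu = 0.000000, Gamma_uuv = 0.000000, Gamma_uvv = 0.000000, Gamma_vuu = 0.000000, Gamma_vuv = 0.000000, Gamma_vvv = -0.616910; k3 = (1.000000, 0.125486, 0.000000, 0.009714)
  k4: at (u, v) = (1.100000, 0.512549), (du/dtau, dv/dtau) = (1.000000, 0.125971); Gamma_uuu = 0.000000, Gamma_uuv = 0.000000, Gamma_uvv = 0.000000, Gamma_vuu = 0.000000, Gamma_vuv = 0.000000, Gamma_vvv = -0.626350; k4 = (1.000000, 0.125971, 0.000000, 0.009939)
  Y <- Y + (h/6)(k1 + 2k2 + 2k3 + k4): u = 1.1000, v = 0.5125, du/dtau = 1.0000, dv/dtau = 0.1260
step 2:
  k1: at (u, v) = (1.100000, 0.512548), (du/dtau, dv/dtau) = (1.000000, 0.125971); Gamma_uuu = 0.000000, Gamma_uuv = 0.000000, Gamma_uvv = 0.000000, Gamma_vuu = 0.000000, Gamma_vuv = 0.000000, Gamma_vvv = -0.626349; k1 = (1.000000, 0.125971, 0.000000, 0.009939)
  k2: at (u, v) = (1.150000, 0.518847), (du/dtau, dv/dtau) = (1.000000, 0.126468); Gamma_uuu = 0.000000, Gamma_uuv = 0.000000, Gamma_uvv = 0.000000, Gamma_vuu = 0.000000, Gamma_vuv = 0.000000, Gamma_vvv = -0.635896; k2 = (1.000000, 0.126468, 0.000000, 0.010171)
  k3: at (u, v) = (1.150000, 0.518872), (du/dtau, dv/dtau) = (1.000000, 0.126480); Gamma_uuu = 0.000000, Gamma_uuv = 0.000000, Gamma_uvv = 0.000000, Gamma_vuu = 0.000000, Gamma_vuv = 0.000000, Gamma_vvv = -0.635934; k3 = (1.000000, 0.126480, 0.000000, 0.010173)
  k4: at (u, v) = (1.200000, 0.525196), (du/dtau, dv/dtau) = (1.000000, 0.126989); Gamma_uuu = 0.000000, Gamma_uuv = 0.000000, Gamma_uvv = 0.000000, Gamma_vuu = 0.000000, Gamma_vuv = 0.000000, Gamma_vvv = -0.645592; k4 = (1.000000, 0.126989, 0.000000, 0.010411)
  Y <- Y + (h/6)(k1 + 2k2 + 2k3 + k4): u = 1.2000, v = 0.5252, du/dtau = 1.0000, dv/dtau = 0.1270


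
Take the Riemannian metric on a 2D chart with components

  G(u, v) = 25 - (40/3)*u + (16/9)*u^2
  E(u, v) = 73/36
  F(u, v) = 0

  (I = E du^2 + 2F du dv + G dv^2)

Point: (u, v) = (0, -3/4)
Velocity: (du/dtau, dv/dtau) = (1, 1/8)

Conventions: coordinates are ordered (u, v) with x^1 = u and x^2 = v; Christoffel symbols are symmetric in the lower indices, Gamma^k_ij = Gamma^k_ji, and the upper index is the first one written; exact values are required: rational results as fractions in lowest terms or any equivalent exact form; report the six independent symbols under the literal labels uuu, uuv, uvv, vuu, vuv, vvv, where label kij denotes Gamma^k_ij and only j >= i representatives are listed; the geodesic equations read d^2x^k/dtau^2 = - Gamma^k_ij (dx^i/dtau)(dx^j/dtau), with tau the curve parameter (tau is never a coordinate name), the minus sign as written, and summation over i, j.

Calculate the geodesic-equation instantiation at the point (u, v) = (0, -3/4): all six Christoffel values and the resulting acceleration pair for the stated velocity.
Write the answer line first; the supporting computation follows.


Answer: Gamma_uuu = 0, Gamma_uuv = 0, Gamma_uvv = 240/73, Gamma_vuu = 0, Gamma_vuv = -4/15, Gamma_vvv = 0; accelerations (d^2u/dtau^2, d^2v/dtau^2) = (-15/292, 1/15)

E = 73/36, F = 0, G = 25 at the point
E_u = 0, E_v = 0, F_u = 0, F_v = 0, G_u = -40/3, G_v = 0
EG - F^2 = 1825/36;  g^inv = (36/1825) * [[25, 0], [0, 73/36]]
first-kind symbols [ij,l] = (1/2)(d_i g_jl + d_j g_il - d_l g_ij): [uu,u] = E_u/2 = 0, [uu,v] = F_u - E_v/2 = 0, [uv,u] = E_v/2 = 0, [uv,v] = G_u/2 = -20/3, [vv,u] = F_v - G_u/2 = 20/3, [vv,v] = G_v/2 = 0
Gamma^u_ij = (G*[ij,u] - F*[ij,v])/(EG - F^2), Gamma^v_ij = (E*[ij,v] - F*[ij,u])/(EG - F^2)
Gamma_uuu = 0, Gamma_uuv = 0, Gamma_uvv = 240/73, Gamma_vuu = 0, Gamma_vuv = -4/15, Gamma_vvv = 0
d^2u/dtau^2 = -(Gamma_uuu*(1)^2 + 2*Gamma_uuv*(1)*(1/8) + Gamma_uvv*(1/8)^2) = -15/292
d^2v/dtau^2 = -(Gamma_vuu*(1)^2 + 2*Gamma_vuv*(1)*(1/8) + Gamma_vvv*(1/8)^2) = 1/15


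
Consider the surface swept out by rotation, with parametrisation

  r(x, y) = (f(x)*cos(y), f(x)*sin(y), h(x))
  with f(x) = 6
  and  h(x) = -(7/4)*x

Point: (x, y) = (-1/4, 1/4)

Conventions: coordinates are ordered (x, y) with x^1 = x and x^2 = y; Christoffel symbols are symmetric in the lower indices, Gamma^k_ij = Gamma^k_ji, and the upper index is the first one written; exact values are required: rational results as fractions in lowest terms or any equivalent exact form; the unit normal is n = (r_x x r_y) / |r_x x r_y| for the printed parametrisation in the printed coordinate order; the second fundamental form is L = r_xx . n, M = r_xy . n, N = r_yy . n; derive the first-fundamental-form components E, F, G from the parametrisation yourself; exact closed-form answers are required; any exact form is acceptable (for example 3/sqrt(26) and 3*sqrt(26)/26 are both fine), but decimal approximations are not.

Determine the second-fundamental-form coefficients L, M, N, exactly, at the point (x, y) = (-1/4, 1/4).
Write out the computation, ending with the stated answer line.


f = 6, f' = 0, f'' = 0, h' = -7/4, h'' = 0
E = 49/16, F = 0, G = 36; answer radicand W^2 = 49/16
unnormalised second-form numerators: l = 0, m = 0, n = -21/2; L = l/sqrt(49/16), and similarly M = m/sqrt(W^2), N = n/sqrt(W^2)

Answer: L = 0, M = 0, N = -6


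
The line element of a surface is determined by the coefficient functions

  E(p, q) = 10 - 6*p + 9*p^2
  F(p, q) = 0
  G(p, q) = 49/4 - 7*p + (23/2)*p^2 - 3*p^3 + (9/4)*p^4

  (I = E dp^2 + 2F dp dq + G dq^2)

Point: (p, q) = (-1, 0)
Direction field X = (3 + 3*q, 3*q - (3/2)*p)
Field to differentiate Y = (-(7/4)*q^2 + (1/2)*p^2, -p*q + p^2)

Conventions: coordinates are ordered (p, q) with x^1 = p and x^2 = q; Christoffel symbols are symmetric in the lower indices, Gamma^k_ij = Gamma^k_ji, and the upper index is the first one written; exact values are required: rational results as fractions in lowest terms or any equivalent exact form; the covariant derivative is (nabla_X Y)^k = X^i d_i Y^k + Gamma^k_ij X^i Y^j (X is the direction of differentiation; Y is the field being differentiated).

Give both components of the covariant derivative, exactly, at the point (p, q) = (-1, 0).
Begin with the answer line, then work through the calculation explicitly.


Answer: (nabla_X Y)^p = -57/25, (nabla_X Y)^q = -7

E = 25, F = 0, G = 36 at the point
E_p = -24, E_q = 0, F_p = 0, F_q = 0, G_p = -48, G_q = 0
EG - F^2 = 900;  g^inv = (1/900) * [[36, 0], [0, 25]]
first-kind symbols [ij,l] = (1/2)(d_i g_jl + d_j g_il - d_l g_ij): [pp,p] = E_p/2 = -12, [pp,q] = F_p - E_q/2 = 0, [pq,p] = E_q/2 = 0, [pq,q] = G_p/2 = -24, [qq,p] = F_q - G_p/2 = 24, [qq,q] = G_q/2 = 0
Gamma^p_ij = (G*[ij,p] - F*[ij,q])/(EG - F^2), Gamma^q_ij = (E*[ij,q] - F*[ij,p])/(EG - F^2)
Gamma_ppp = -12/25, Gamma_ppq = 0, Gamma_pqq = 24/25, Gamma_qpp = 0, Gamma_qpq = -2/3, Gamma_qqq = 0
X = (3, 3/2), Y = (1/2, 1) at the point


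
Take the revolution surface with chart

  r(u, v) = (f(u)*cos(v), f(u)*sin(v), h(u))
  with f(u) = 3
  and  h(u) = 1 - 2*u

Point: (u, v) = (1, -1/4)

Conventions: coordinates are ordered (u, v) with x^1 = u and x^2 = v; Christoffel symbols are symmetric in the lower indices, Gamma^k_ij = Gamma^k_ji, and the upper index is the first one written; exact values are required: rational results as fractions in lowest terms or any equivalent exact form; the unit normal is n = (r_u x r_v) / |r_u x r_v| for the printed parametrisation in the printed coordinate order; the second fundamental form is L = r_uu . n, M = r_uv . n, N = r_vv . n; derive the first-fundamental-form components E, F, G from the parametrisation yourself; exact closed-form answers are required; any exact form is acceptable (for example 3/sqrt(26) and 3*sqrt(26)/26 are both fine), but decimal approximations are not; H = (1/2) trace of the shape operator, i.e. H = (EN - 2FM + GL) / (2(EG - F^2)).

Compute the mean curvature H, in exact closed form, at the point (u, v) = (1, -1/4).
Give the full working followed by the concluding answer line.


f = 3, f' = 0, f'' = 0, h' = -2, h'' = 0
E = 4, F = 0, G = 9; answer radicand W^2 = 4
unnormalised second-form numerators: l = 0, m = 0, n = -6; L = l/sqrt(4), and similarly M = m/sqrt(W^2), N = n/sqrt(W^2)
H = (E*n - 2*F*m + G*l) / (2*(EG - F^2)*sqrt(W^2)); E*n - 2*F*m + G*l = -24, EG - F^2 = 36, so H = (-1/3)/sqrt(4)

Answer: H = -1/6
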